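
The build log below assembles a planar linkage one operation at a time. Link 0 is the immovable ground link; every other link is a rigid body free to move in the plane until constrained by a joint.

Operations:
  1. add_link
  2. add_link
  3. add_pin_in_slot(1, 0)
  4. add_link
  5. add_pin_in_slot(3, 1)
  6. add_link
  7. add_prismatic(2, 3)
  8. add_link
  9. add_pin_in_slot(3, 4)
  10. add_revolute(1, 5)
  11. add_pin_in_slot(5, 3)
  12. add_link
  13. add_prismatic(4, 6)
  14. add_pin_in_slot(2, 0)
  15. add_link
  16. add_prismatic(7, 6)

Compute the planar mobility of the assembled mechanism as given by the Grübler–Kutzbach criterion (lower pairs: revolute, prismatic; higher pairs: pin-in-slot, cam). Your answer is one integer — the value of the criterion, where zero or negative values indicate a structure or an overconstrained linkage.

(L,J1,J2)=(1,0,0); link0 fixed
link1: (2,0,0)
link2: (3,0,0)
PS 1-0 [J2]: (3,0,1)
link3: (4,0,1)
PS 3-1 [J2]: (4,0,2)
link4: (5,0,2)
P 2-3 [J1]: (5,1,2)
link5: (6,1,2)
PS 3-4 [J2]: (6,1,3)
R 1-5 [J1]: (6,2,3)
PS 5-3 [J2]: (6,2,4)
link6: (7,2,4)
P 4-6 [J1]: (7,3,4)
PS 2-0 [J2]: (7,3,5)
link7: (8,3,5)
P 7-6 [J1]: (8,4,5)
Grübler: 3·7 − 2·4 − 5 = 8

M = 8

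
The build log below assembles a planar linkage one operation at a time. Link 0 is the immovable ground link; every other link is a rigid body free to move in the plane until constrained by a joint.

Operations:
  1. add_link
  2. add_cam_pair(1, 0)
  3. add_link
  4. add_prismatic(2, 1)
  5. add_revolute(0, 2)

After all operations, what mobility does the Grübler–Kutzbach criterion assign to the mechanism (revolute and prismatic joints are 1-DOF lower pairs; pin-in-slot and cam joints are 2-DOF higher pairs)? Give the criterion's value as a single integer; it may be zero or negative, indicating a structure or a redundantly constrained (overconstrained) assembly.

[1;0;0] (link 0 is ground)
L+ [2;0;0]
C(1,0)∈J2 [2;0;1]
L+ [3;0;1]
P(2,1)∈J1 [3;1;1]
R(0,2)∈J1 [3;2;1]
mobility = 6 − 4 − 1 = 1

M = 1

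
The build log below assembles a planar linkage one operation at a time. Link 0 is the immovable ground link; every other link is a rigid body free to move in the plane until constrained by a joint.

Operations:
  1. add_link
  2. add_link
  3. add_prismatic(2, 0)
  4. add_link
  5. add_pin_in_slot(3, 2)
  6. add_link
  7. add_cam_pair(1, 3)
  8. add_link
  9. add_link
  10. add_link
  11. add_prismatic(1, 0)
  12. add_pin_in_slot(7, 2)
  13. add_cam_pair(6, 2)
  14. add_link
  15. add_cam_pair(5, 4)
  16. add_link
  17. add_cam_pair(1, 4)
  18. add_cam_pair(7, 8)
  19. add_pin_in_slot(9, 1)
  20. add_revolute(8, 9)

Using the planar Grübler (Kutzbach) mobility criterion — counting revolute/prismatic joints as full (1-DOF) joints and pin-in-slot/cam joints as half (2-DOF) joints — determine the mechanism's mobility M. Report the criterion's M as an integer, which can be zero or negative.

M = 13

link 0 = ground. State L|J1|J2 = 1|0|0
+link1  2|0|0
+link2  3|0|0
P(2,0) f=1→J1  3|1|0
+link3  4|1|0
PS(3,2) f=2→J2  4|1|1
+link4  5|1|1
C(1,3) f=2→J2  5|1|2
+link5  6|1|2
+link6  7|1|2
+link7  8|1|2
P(1,0) f=1→J1  8|2|2
PS(7,2) f=2→J2  8|2|3
C(6,2) f=2→J2  8|2|4
+link8  9|2|4
C(5,4) f=2→J2  9|2|5
+link9  10|2|5
C(1,4) f=2→J2  10|2|6
C(7,8) f=2→J2  10|2|7
PS(9,1) f=2→J2  10|2|8
R(8,9) f=1→J1  10|3|8
M = 3(10−1)−2·3−8 = 27−6−8 = 13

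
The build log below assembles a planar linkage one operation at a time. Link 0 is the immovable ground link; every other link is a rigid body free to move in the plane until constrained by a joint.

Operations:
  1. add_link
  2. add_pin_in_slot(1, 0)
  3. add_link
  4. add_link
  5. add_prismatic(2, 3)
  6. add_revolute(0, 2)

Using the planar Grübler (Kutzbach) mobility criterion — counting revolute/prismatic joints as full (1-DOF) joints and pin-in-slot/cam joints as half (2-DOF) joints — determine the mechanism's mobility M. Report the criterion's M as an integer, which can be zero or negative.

M = 4

L=1 J1=0 J2=0
add link → L=2 J1=0 J2=0
PS@1,0 dof=2 J2 → L=2 J1=0 J2=1
add link → L=3 J1=0 J2=1
add link → L=4 J1=0 J2=1
P@2,3 dof=1 J1 → L=4 J1=1 J2=1
R@0,2 dof=1 J1 → L=4 J1=2 J2=1
M=3(L−1)−2J1−J2=3·3−2·2−1=4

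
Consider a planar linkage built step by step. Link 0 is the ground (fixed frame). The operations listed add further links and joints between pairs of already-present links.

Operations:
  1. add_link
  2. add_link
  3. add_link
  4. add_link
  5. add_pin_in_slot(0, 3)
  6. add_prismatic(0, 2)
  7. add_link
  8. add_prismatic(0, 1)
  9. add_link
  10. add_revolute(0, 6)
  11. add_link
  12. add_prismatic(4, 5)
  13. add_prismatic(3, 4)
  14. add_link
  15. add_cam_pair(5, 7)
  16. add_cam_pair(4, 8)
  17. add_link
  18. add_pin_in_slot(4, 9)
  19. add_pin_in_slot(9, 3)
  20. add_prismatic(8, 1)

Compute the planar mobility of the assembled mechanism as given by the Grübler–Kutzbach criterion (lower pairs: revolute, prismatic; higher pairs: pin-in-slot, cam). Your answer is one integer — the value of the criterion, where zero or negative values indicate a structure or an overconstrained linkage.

M = 10

ground; <1,0,0>
#1 <2,0,0>
#2 <3,0,0>
#3 <4,0,0>
#4 <5,0,0>
PS:0↔3 J2 <5,0,1>
P:0↔2 J1 <5,1,1>
#5 <6,1,1>
P:0↔1 J1 <6,2,1>
#6 <7,2,1>
R:0↔6 J1 <7,3,1>
#7 <8,3,1>
P:4↔5 J1 <8,4,1>
P:3↔4 J1 <8,5,1>
#8 <9,5,1>
C:5↔7 J2 <9,5,2>
C:4↔8 J2 <9,5,3>
#9 <10,5,3>
PS:4↔9 J2 <10,5,4>
PS:9↔3 J2 <10,5,5>
P:8↔1 J1 <10,6,5>
3×9 − 2×6 − 1×5 = 10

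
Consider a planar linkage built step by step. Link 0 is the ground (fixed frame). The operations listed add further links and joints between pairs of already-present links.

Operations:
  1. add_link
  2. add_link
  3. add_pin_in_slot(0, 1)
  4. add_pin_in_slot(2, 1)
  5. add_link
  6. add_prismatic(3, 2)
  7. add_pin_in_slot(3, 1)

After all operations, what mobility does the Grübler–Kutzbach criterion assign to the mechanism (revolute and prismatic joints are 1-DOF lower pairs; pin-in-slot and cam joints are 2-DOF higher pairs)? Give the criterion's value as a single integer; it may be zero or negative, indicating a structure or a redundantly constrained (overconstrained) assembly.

M = 4

(L,J1,J2)=(1,0,0); link0 fixed
link1: (2,0,0)
link2: (3,0,0)
PS 0-1 [J2]: (3,0,1)
PS 2-1 [J2]: (3,0,2)
link3: (4,0,2)
P 3-2 [J1]: (4,1,2)
PS 3-1 [J2]: (4,1,3)
Grübler: 3·3 − 2·1 − 3 = 4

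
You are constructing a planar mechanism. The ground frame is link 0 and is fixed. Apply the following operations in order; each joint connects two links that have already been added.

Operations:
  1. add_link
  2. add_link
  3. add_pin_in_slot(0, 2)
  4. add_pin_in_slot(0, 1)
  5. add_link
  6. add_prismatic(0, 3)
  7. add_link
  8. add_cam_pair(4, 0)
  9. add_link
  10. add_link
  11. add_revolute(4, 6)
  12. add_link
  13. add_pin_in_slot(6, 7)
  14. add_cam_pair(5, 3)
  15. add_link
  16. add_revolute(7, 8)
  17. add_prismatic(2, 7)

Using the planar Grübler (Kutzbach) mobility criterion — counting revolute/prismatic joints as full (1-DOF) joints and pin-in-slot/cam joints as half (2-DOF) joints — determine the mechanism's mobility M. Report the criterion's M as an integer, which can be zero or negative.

L=1 J1=0 J2=0
add link → L=2 J1=0 J2=0
add link → L=3 J1=0 J2=0
PS@0,2 dof=2 J2 → L=3 J1=0 J2=1
PS@0,1 dof=2 J2 → L=3 J1=0 J2=2
add link → L=4 J1=0 J2=2
P@0,3 dof=1 J1 → L=4 J1=1 J2=2
add link → L=5 J1=1 J2=2
C@4,0 dof=2 J2 → L=5 J1=1 J2=3
add link → L=6 J1=1 J2=3
add link → L=7 J1=1 J2=3
R@4,6 dof=1 J1 → L=7 J1=2 J2=3
add link → L=8 J1=2 J2=3
PS@6,7 dof=2 J2 → L=8 J1=2 J2=4
C@5,3 dof=2 J2 → L=8 J1=2 J2=5
add link → L=9 J1=2 J2=5
R@7,8 dof=1 J1 → L=9 J1=3 J2=5
P@2,7 dof=1 J1 → L=9 J1=4 J2=5
M=3(L−1)−2J1−J2=3·8−2·4−5=11

M = 11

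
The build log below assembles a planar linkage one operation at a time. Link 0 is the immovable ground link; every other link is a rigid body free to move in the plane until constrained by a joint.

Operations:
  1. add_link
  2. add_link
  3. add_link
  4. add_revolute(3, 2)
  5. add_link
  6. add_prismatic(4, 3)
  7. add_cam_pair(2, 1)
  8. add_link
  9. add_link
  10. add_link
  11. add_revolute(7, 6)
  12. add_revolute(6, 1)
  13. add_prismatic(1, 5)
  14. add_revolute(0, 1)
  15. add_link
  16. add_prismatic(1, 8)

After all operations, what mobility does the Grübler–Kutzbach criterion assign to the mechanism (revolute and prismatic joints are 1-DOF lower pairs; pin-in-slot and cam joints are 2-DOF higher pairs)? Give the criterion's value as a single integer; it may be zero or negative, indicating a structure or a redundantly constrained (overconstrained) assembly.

M = 9

(L,J1,J2)=(1,0,0); link0 fixed
link1: (2,0,0)
link2: (3,0,0)
link3: (4,0,0)
R 3-2 [J1]: (4,1,0)
link4: (5,1,0)
P 4-3 [J1]: (5,2,0)
C 2-1 [J2]: (5,2,1)
link5: (6,2,1)
link6: (7,2,1)
link7: (8,2,1)
R 7-6 [J1]: (8,3,1)
R 6-1 [J1]: (8,4,1)
P 1-5 [J1]: (8,5,1)
R 0-1 [J1]: (8,6,1)
link8: (9,6,1)
P 1-8 [J1]: (9,7,1)
Grübler: 3·8 − 2·7 − 1 = 9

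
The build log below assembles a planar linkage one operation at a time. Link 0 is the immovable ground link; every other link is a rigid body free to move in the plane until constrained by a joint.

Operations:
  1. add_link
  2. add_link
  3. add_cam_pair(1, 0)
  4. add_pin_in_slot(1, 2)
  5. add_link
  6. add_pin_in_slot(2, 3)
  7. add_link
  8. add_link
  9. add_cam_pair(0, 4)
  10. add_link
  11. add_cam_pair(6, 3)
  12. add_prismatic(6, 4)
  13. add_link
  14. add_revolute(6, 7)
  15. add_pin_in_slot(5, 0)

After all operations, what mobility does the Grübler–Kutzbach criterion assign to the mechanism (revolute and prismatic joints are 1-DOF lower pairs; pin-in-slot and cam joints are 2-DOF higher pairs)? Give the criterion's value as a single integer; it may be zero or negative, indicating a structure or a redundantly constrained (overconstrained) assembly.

M = 11

[1;0;0] (link 0 is ground)
L+ [2;0;0]
L+ [3;0;0]
C(1,0)∈J2 [3;0;1]
PS(1,2)∈J2 [3;0;2]
L+ [4;0;2]
PS(2,3)∈J2 [4;0;3]
L+ [5;0;3]
L+ [6;0;3]
C(0,4)∈J2 [6;0;4]
L+ [7;0;4]
C(6,3)∈J2 [7;0;5]
P(6,4)∈J1 [7;1;5]
L+ [8;1;5]
R(6,7)∈J1 [8;2;5]
PS(5,0)∈J2 [8;2;6]
mobility = 21 − 4 − 6 = 11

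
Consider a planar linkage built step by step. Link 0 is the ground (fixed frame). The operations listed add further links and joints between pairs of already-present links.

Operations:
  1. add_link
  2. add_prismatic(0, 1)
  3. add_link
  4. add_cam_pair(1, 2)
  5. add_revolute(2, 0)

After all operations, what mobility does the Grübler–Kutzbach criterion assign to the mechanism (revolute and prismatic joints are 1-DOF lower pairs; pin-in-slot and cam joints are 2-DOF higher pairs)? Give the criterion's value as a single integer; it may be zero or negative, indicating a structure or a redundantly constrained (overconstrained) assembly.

(L,J1,J2)=(1,0,0); link0 fixed
link1: (2,0,0)
P 0-1 [J1]: (2,1,0)
link2: (3,1,0)
C 1-2 [J2]: (3,1,1)
R 2-0 [J1]: (3,2,1)
Grübler: 3·2 − 2·2 − 1 = 1

M = 1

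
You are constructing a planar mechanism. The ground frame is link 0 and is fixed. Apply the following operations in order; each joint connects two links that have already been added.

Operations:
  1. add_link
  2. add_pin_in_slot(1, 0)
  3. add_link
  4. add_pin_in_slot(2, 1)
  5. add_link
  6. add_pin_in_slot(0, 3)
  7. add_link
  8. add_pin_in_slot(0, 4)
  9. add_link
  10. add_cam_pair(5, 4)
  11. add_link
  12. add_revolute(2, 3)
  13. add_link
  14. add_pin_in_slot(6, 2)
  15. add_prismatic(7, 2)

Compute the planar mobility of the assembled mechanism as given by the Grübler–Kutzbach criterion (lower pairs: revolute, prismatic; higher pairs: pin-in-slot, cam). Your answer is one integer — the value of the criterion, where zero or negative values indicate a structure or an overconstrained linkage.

[1;0;0] (link 0 is ground)
L+ [2;0;0]
PS(1,0)∈J2 [2;0;1]
L+ [3;0;1]
PS(2,1)∈J2 [3;0;2]
L+ [4;0;2]
PS(0,3)∈J2 [4;0;3]
L+ [5;0;3]
PS(0,4)∈J2 [5;0;4]
L+ [6;0;4]
C(5,4)∈J2 [6;0;5]
L+ [7;0;5]
R(2,3)∈J1 [7;1;5]
L+ [8;1;5]
PS(6,2)∈J2 [8;1;6]
P(7,2)∈J1 [8;2;6]
mobility = 21 − 4 − 6 = 11

M = 11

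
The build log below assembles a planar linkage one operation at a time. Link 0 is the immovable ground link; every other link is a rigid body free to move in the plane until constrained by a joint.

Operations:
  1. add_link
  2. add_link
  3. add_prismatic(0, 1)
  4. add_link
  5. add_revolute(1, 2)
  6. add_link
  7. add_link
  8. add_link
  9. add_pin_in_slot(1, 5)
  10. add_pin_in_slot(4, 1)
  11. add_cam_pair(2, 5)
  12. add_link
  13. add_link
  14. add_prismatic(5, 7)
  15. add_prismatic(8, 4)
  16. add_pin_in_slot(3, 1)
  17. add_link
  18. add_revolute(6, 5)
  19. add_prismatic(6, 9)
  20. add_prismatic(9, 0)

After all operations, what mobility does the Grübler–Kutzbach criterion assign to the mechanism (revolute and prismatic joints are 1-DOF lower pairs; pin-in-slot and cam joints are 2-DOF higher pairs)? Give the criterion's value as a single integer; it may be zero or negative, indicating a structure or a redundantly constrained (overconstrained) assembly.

M = 9

(L,J1,J2)=(1,0,0); link0 fixed
link1: (2,0,0)
link2: (3,0,0)
P 0-1 [J1]: (3,1,0)
link3: (4,1,0)
R 1-2 [J1]: (4,2,0)
link4: (5,2,0)
link5: (6,2,0)
link6: (7,2,0)
PS 1-5 [J2]: (7,2,1)
PS 4-1 [J2]: (7,2,2)
C 2-5 [J2]: (7,2,3)
link7: (8,2,3)
link8: (9,2,3)
P 5-7 [J1]: (9,3,3)
P 8-4 [J1]: (9,4,3)
PS 3-1 [J2]: (9,4,4)
link9: (10,4,4)
R 6-5 [J1]: (10,5,4)
P 6-9 [J1]: (10,6,4)
P 9-0 [J1]: (10,7,4)
Grübler: 3·9 − 2·7 − 4 = 9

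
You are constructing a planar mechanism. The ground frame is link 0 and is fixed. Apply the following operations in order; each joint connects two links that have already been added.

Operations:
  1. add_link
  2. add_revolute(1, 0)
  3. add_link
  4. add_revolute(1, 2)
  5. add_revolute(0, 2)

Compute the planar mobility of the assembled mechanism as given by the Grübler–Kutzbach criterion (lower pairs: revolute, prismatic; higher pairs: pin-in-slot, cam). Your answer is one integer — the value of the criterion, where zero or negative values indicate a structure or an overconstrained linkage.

(L,J1,J2)=(1,0,0); link0 fixed
link1: (2,0,0)
R 1-0 [J1]: (2,1,0)
link2: (3,1,0)
R 1-2 [J1]: (3,2,0)
R 0-2 [J1]: (3,3,0)
Grübler: 3·2 − 2·3 − 0 = 0

M = 0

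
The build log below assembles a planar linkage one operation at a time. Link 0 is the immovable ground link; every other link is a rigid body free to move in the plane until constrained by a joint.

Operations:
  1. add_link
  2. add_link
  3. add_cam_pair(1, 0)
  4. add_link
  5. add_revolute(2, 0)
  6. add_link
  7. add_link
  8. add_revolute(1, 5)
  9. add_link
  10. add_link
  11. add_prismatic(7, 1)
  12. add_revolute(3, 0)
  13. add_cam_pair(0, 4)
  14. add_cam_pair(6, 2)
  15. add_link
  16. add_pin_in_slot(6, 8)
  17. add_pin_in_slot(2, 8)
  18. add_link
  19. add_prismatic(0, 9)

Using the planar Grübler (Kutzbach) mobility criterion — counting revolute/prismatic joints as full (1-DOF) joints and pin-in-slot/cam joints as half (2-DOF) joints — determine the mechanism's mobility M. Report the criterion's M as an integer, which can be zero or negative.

L=1 J1=0 J2=0
add link → L=2 J1=0 J2=0
add link → L=3 J1=0 J2=0
C@1,0 dof=2 J2 → L=3 J1=0 J2=1
add link → L=4 J1=0 J2=1
R@2,0 dof=1 J1 → L=4 J1=1 J2=1
add link → L=5 J1=1 J2=1
add link → L=6 J1=1 J2=1
R@1,5 dof=1 J1 → L=6 J1=2 J2=1
add link → L=7 J1=2 J2=1
add link → L=8 J1=2 J2=1
P@7,1 dof=1 J1 → L=8 J1=3 J2=1
R@3,0 dof=1 J1 → L=8 J1=4 J2=1
C@0,4 dof=2 J2 → L=8 J1=4 J2=2
C@6,2 dof=2 J2 → L=8 J1=4 J2=3
add link → L=9 J1=4 J2=3
PS@6,8 dof=2 J2 → L=9 J1=4 J2=4
PS@2,8 dof=2 J2 → L=9 J1=4 J2=5
add link → L=10 J1=4 J2=5
P@0,9 dof=1 J1 → L=10 J1=5 J2=5
M=3(L−1)−2J1−J2=3·9−2·5−5=12

M = 12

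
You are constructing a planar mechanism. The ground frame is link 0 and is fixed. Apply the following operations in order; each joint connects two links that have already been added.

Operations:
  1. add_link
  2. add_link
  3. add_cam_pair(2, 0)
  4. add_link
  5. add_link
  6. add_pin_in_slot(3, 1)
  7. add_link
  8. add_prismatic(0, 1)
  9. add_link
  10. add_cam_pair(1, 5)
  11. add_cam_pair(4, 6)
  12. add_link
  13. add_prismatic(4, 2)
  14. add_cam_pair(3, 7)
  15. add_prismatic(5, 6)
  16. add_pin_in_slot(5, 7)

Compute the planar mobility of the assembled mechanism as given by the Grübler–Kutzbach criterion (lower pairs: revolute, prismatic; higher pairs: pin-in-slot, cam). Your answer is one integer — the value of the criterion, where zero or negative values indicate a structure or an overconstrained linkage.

ground; <1,0,0>
#1 <2,0,0>
#2 <3,0,0>
C:2↔0 J2 <3,0,1>
#3 <4,0,1>
#4 <5,0,1>
PS:3↔1 J2 <5,0,2>
#5 <6,0,2>
P:0↔1 J1 <6,1,2>
#6 <7,1,2>
C:1↔5 J2 <7,1,3>
C:4↔6 J2 <7,1,4>
#7 <8,1,4>
P:4↔2 J1 <8,2,4>
C:3↔7 J2 <8,2,5>
P:5↔6 J1 <8,3,5>
PS:5↔7 J2 <8,3,6>
3×7 − 2×3 − 1×6 = 9

M = 9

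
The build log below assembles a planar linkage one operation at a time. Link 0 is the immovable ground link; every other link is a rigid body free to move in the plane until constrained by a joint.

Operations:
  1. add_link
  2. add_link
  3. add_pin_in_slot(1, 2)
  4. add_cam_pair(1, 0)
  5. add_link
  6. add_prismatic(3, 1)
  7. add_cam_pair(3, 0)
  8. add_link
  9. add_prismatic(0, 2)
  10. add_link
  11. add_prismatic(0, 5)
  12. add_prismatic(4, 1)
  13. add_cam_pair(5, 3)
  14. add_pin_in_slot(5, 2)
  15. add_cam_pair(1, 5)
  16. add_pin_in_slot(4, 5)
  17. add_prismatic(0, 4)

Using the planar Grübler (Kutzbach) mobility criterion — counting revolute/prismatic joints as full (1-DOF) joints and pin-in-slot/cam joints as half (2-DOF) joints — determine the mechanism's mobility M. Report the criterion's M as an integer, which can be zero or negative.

L=1 J1=0 J2=0
add link → L=2 J1=0 J2=0
add link → L=3 J1=0 J2=0
PS@1,2 dof=2 J2 → L=3 J1=0 J2=1
C@1,0 dof=2 J2 → L=3 J1=0 J2=2
add link → L=4 J1=0 J2=2
P@3,1 dof=1 J1 → L=4 J1=1 J2=2
C@3,0 dof=2 J2 → L=4 J1=1 J2=3
add link → L=5 J1=1 J2=3
P@0,2 dof=1 J1 → L=5 J1=2 J2=3
add link → L=6 J1=2 J2=3
P@0,5 dof=1 J1 → L=6 J1=3 J2=3
P@4,1 dof=1 J1 → L=6 J1=4 J2=3
C@5,3 dof=2 J2 → L=6 J1=4 J2=4
PS@5,2 dof=2 J2 → L=6 J1=4 J2=5
C@1,5 dof=2 J2 → L=6 J1=4 J2=6
PS@4,5 dof=2 J2 → L=6 J1=4 J2=7
P@0,4 dof=1 J1 → L=6 J1=5 J2=7
M=3(L−1)−2J1−J2=3·5−2·5−7=-2

M = -2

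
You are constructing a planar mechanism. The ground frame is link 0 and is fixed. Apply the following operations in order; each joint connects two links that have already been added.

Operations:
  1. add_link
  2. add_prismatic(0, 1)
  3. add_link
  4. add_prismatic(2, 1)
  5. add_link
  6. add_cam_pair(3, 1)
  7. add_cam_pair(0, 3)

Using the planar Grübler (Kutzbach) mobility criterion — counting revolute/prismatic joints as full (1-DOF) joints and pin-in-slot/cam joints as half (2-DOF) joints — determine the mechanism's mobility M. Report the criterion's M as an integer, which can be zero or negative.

M = 3

(L,J1,J2)=(1,0,0); link0 fixed
link1: (2,0,0)
P 0-1 [J1]: (2,1,0)
link2: (3,1,0)
P 2-1 [J1]: (3,2,0)
link3: (4,2,0)
C 3-1 [J2]: (4,2,1)
C 0-3 [J2]: (4,2,2)
Grübler: 3·3 − 2·2 − 2 = 3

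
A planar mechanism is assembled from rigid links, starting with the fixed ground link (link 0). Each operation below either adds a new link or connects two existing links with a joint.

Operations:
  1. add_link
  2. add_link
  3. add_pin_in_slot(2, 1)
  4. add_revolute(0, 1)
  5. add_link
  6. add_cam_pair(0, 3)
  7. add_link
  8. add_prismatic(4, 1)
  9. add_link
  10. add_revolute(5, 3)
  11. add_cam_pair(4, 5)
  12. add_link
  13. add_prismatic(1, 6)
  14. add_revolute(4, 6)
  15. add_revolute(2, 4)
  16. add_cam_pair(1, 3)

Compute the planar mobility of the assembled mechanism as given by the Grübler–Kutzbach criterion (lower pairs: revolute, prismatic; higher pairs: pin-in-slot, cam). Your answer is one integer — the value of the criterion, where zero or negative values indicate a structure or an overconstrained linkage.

ground; <1,0,0>
#1 <2,0,0>
#2 <3,0,0>
PS:2↔1 J2 <3,0,1>
R:0↔1 J1 <3,1,1>
#3 <4,1,1>
C:0↔3 J2 <4,1,2>
#4 <5,1,2>
P:4↔1 J1 <5,2,2>
#5 <6,2,2>
R:5↔3 J1 <6,3,2>
C:4↔5 J2 <6,3,3>
#6 <7,3,3>
P:1↔6 J1 <7,4,3>
R:4↔6 J1 <7,5,3>
R:2↔4 J1 <7,6,3>
C:1↔3 J2 <7,6,4>
3×6 − 2×6 − 1×4 = 2

M = 2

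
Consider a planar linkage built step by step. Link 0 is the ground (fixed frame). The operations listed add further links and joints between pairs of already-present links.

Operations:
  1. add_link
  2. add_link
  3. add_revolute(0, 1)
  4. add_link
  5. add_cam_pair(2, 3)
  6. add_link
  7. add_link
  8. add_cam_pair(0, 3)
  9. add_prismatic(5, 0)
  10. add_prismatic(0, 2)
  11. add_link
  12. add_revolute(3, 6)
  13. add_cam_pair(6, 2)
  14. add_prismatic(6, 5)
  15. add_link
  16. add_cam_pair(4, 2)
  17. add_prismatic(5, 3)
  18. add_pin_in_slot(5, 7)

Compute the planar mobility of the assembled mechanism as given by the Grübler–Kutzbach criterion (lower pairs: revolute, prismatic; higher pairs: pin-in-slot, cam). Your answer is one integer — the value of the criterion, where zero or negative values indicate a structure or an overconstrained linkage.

M = 4

L=1 J1=0 J2=0
add link → L=2 J1=0 J2=0
add link → L=3 J1=0 J2=0
R@0,1 dof=1 J1 → L=3 J1=1 J2=0
add link → L=4 J1=1 J2=0
C@2,3 dof=2 J2 → L=4 J1=1 J2=1
add link → L=5 J1=1 J2=1
add link → L=6 J1=1 J2=1
C@0,3 dof=2 J2 → L=6 J1=1 J2=2
P@5,0 dof=1 J1 → L=6 J1=2 J2=2
P@0,2 dof=1 J1 → L=6 J1=3 J2=2
add link → L=7 J1=3 J2=2
R@3,6 dof=1 J1 → L=7 J1=4 J2=2
C@6,2 dof=2 J2 → L=7 J1=4 J2=3
P@6,5 dof=1 J1 → L=7 J1=5 J2=3
add link → L=8 J1=5 J2=3
C@4,2 dof=2 J2 → L=8 J1=5 J2=4
P@5,3 dof=1 J1 → L=8 J1=6 J2=4
PS@5,7 dof=2 J2 → L=8 J1=6 J2=5
M=3(L−1)−2J1−J2=3·7−2·6−5=4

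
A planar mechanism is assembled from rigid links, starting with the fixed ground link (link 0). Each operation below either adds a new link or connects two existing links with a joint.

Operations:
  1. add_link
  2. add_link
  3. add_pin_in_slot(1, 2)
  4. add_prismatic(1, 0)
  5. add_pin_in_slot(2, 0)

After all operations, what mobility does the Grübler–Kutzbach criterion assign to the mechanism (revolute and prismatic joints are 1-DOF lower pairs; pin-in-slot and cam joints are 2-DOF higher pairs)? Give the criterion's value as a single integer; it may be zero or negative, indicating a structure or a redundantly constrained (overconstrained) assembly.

M = 2

[1;0;0] (link 0 is ground)
L+ [2;0;0]
L+ [3;0;0]
PS(1,2)∈J2 [3;0;1]
P(1,0)∈J1 [3;1;1]
PS(2,0)∈J2 [3;1;2]
mobility = 6 − 2 − 2 = 2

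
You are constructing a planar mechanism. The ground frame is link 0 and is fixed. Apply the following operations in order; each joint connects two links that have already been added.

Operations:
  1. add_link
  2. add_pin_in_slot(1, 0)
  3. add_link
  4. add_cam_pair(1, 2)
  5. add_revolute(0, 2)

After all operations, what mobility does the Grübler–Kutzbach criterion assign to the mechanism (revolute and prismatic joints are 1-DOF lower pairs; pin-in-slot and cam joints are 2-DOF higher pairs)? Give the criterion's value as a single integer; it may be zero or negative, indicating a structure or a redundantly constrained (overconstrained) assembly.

M = 2

L=1 J1=0 J2=0
add link → L=2 J1=0 J2=0
PS@1,0 dof=2 J2 → L=2 J1=0 J2=1
add link → L=3 J1=0 J2=1
C@1,2 dof=2 J2 → L=3 J1=0 J2=2
R@0,2 dof=1 J1 → L=3 J1=1 J2=2
M=3(L−1)−2J1−J2=3·2−2·1−2=2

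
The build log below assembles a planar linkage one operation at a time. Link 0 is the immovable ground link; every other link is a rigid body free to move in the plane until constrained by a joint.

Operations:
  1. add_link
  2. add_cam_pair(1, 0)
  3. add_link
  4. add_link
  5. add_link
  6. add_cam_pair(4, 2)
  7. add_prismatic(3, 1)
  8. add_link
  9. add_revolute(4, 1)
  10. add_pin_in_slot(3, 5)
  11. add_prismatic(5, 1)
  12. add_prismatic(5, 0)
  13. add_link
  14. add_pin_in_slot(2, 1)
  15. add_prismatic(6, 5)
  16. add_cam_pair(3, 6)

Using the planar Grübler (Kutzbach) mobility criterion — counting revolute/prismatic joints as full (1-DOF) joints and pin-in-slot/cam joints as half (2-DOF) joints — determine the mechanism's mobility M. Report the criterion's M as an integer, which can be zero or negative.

M = 3

link 0 = ground. State L|J1|J2 = 1|0|0
+link1  2|0|0
C(1,0) f=2→J2  2|0|1
+link2  3|0|1
+link3  4|0|1
+link4  5|0|1
C(4,2) f=2→J2  5|0|2
P(3,1) f=1→J1  5|1|2
+link5  6|1|2
R(4,1) f=1→J1  6|2|2
PS(3,5) f=2→J2  6|2|3
P(5,1) f=1→J1  6|3|3
P(5,0) f=1→J1  6|4|3
+link6  7|4|3
PS(2,1) f=2→J2  7|4|4
P(6,5) f=1→J1  7|5|4
C(3,6) f=2→J2  7|5|5
M = 3(7−1)−2·5−5 = 18−10−5 = 3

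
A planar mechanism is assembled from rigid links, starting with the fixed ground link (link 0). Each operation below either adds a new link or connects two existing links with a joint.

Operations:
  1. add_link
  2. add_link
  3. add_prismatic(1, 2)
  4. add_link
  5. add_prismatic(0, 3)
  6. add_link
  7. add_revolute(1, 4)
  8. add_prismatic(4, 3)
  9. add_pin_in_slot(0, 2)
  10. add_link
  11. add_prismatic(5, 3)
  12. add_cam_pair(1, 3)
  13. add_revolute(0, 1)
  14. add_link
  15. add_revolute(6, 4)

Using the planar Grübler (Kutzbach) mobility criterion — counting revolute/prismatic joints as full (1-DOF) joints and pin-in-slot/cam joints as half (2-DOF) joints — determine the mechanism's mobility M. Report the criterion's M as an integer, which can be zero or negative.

[1;0;0] (link 0 is ground)
L+ [2;0;0]
L+ [3;0;0]
P(1,2)∈J1 [3;1;0]
L+ [4;1;0]
P(0,3)∈J1 [4;2;0]
L+ [5;2;0]
R(1,4)∈J1 [5;3;0]
P(4,3)∈J1 [5;4;0]
PS(0,2)∈J2 [5;4;1]
L+ [6;4;1]
P(5,3)∈J1 [6;5;1]
C(1,3)∈J2 [6;5;2]
R(0,1)∈J1 [6;6;2]
L+ [7;6;2]
R(6,4)∈J1 [7;7;2]
mobility = 18 − 14 − 2 = 2

M = 2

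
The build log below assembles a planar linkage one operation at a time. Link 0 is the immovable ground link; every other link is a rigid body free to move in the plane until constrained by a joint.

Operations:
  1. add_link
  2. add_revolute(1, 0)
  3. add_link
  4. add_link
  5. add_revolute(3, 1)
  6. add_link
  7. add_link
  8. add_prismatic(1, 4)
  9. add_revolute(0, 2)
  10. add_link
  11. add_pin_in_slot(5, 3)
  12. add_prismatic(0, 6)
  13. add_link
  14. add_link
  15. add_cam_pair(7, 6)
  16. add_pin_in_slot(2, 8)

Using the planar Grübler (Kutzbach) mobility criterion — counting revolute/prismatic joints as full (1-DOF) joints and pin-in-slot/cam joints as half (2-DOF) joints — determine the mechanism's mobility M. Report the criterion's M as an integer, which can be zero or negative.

M = 11

ground; <1,0,0>
#1 <2,0,0>
R:1↔0 J1 <2,1,0>
#2 <3,1,0>
#3 <4,1,0>
R:3↔1 J1 <4,2,0>
#4 <5,2,0>
#5 <6,2,0>
P:1↔4 J1 <6,3,0>
R:0↔2 J1 <6,4,0>
#6 <7,4,0>
PS:5↔3 J2 <7,4,1>
P:0↔6 J1 <7,5,1>
#7 <8,5,1>
#8 <9,5,1>
C:7↔6 J2 <9,5,2>
PS:2↔8 J2 <9,5,3>
3×8 − 2×5 − 1×3 = 11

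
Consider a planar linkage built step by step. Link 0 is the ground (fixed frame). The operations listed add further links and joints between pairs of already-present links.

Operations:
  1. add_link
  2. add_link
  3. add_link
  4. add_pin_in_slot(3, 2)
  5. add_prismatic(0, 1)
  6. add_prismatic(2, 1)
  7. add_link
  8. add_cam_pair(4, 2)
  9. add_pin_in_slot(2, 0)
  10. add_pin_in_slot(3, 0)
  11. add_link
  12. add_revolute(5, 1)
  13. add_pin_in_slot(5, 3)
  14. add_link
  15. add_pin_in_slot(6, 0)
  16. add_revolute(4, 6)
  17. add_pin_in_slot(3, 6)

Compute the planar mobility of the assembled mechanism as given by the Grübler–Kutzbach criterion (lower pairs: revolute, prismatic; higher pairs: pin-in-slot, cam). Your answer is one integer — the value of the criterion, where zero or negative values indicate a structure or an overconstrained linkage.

L=1 J1=0 J2=0
add link → L=2 J1=0 J2=0
add link → L=3 J1=0 J2=0
add link → L=4 J1=0 J2=0
PS@3,2 dof=2 J2 → L=4 J1=0 J2=1
P@0,1 dof=1 J1 → L=4 J1=1 J2=1
P@2,1 dof=1 J1 → L=4 J1=2 J2=1
add link → L=5 J1=2 J2=1
C@4,2 dof=2 J2 → L=5 J1=2 J2=2
PS@2,0 dof=2 J2 → L=5 J1=2 J2=3
PS@3,0 dof=2 J2 → L=5 J1=2 J2=4
add link → L=6 J1=2 J2=4
R@5,1 dof=1 J1 → L=6 J1=3 J2=4
PS@5,3 dof=2 J2 → L=6 J1=3 J2=5
add link → L=7 J1=3 J2=5
PS@6,0 dof=2 J2 → L=7 J1=3 J2=6
R@4,6 dof=1 J1 → L=7 J1=4 J2=6
PS@3,6 dof=2 J2 → L=7 J1=4 J2=7
M=3(L−1)−2J1−J2=3·6−2·4−7=3

M = 3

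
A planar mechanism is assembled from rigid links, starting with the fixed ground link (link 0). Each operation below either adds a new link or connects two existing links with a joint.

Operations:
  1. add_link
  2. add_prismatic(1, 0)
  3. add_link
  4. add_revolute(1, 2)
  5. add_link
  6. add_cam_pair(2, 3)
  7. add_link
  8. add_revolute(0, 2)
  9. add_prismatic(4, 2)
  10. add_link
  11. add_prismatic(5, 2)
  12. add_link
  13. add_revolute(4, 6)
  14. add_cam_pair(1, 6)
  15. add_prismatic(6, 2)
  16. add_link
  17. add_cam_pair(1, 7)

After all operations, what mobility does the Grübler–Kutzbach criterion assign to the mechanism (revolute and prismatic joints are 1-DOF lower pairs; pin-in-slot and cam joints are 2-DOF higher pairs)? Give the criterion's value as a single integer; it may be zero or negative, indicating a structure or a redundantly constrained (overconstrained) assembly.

M = 4

[1;0;0] (link 0 is ground)
L+ [2;0;0]
P(1,0)∈J1 [2;1;0]
L+ [3;1;0]
R(1,2)∈J1 [3;2;0]
L+ [4;2;0]
C(2,3)∈J2 [4;2;1]
L+ [5;2;1]
R(0,2)∈J1 [5;3;1]
P(4,2)∈J1 [5;4;1]
L+ [6;4;1]
P(5,2)∈J1 [6;5;1]
L+ [7;5;1]
R(4,6)∈J1 [7;6;1]
C(1,6)∈J2 [7;6;2]
P(6,2)∈J1 [7;7;2]
L+ [8;7;2]
C(1,7)∈J2 [8;7;3]
mobility = 21 − 14 − 3 = 4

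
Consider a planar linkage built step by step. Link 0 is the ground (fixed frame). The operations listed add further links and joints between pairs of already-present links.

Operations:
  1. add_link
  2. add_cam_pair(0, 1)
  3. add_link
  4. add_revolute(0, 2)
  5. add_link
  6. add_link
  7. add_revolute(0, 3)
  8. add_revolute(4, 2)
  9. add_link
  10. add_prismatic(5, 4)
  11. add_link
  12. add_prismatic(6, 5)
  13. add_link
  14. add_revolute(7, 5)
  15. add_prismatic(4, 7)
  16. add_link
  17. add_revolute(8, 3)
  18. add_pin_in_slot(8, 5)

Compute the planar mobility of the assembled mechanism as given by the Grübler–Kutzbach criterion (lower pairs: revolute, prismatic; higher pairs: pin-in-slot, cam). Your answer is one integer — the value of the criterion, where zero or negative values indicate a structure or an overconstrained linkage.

M = 6

L=1 J1=0 J2=0
add link → L=2 J1=0 J2=0
C@0,1 dof=2 J2 → L=2 J1=0 J2=1
add link → L=3 J1=0 J2=1
R@0,2 dof=1 J1 → L=3 J1=1 J2=1
add link → L=4 J1=1 J2=1
add link → L=5 J1=1 J2=1
R@0,3 dof=1 J1 → L=5 J1=2 J2=1
R@4,2 dof=1 J1 → L=5 J1=3 J2=1
add link → L=6 J1=3 J2=1
P@5,4 dof=1 J1 → L=6 J1=4 J2=1
add link → L=7 J1=4 J2=1
P@6,5 dof=1 J1 → L=7 J1=5 J2=1
add link → L=8 J1=5 J2=1
R@7,5 dof=1 J1 → L=8 J1=6 J2=1
P@4,7 dof=1 J1 → L=8 J1=7 J2=1
add link → L=9 J1=7 J2=1
R@8,3 dof=1 J1 → L=9 J1=8 J2=1
PS@8,5 dof=2 J2 → L=9 J1=8 J2=2
M=3(L−1)−2J1−J2=3·8−2·8−2=6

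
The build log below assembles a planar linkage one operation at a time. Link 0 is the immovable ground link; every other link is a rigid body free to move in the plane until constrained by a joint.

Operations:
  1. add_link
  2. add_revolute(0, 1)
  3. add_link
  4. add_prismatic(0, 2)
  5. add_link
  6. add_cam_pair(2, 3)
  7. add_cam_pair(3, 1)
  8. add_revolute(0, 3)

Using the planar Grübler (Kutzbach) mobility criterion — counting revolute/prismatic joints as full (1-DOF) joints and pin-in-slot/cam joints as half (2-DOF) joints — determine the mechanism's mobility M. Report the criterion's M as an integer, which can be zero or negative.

M = 1

L=1 J1=0 J2=0
add link → L=2 J1=0 J2=0
R@0,1 dof=1 J1 → L=2 J1=1 J2=0
add link → L=3 J1=1 J2=0
P@0,2 dof=1 J1 → L=3 J1=2 J2=0
add link → L=4 J1=2 J2=0
C@2,3 dof=2 J2 → L=4 J1=2 J2=1
C@3,1 dof=2 J2 → L=4 J1=2 J2=2
R@0,3 dof=1 J1 → L=4 J1=3 J2=2
M=3(L−1)−2J1−J2=3·3−2·3−2=1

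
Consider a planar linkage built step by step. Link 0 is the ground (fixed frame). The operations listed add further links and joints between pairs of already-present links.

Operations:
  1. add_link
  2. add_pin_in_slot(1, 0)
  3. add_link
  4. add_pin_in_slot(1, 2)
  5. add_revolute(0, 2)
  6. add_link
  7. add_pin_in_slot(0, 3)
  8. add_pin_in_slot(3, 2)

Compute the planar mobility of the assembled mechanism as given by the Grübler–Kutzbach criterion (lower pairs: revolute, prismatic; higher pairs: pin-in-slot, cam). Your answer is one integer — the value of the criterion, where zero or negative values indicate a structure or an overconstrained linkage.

[1;0;0] (link 0 is ground)
L+ [2;0;0]
PS(1,0)∈J2 [2;0;1]
L+ [3;0;1]
PS(1,2)∈J2 [3;0;2]
R(0,2)∈J1 [3;1;2]
L+ [4;1;2]
PS(0,3)∈J2 [4;1;3]
PS(3,2)∈J2 [4;1;4]
mobility = 9 − 2 − 4 = 3

M = 3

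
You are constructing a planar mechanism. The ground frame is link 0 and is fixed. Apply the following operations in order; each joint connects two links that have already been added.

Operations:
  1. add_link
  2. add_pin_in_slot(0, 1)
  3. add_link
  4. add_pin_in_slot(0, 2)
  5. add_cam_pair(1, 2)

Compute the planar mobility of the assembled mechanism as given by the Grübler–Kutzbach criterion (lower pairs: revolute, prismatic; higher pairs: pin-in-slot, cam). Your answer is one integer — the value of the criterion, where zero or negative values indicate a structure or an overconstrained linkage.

(L,J1,J2)=(1,0,0); link0 fixed
link1: (2,0,0)
PS 0-1 [J2]: (2,0,1)
link2: (3,0,1)
PS 0-2 [J2]: (3,0,2)
C 1-2 [J2]: (3,0,3)
Grübler: 3·2 − 2·0 − 3 = 3

M = 3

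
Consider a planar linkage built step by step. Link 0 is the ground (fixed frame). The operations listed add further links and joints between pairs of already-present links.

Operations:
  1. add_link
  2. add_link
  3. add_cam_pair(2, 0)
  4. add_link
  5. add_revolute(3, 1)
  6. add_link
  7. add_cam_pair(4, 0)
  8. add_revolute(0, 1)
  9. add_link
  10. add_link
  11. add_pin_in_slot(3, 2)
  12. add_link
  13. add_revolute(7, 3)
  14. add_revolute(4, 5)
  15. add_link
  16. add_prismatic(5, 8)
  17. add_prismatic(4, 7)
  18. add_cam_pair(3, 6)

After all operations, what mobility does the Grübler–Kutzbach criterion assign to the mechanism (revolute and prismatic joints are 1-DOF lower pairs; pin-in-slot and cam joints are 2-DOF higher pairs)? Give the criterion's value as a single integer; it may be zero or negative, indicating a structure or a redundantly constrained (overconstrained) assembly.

ground; <1,0,0>
#1 <2,0,0>
#2 <3,0,0>
C:2↔0 J2 <3,0,1>
#3 <4,0,1>
R:3↔1 J1 <4,1,1>
#4 <5,1,1>
C:4↔0 J2 <5,1,2>
R:0↔1 J1 <5,2,2>
#5 <6,2,2>
#6 <7,2,2>
PS:3↔2 J2 <7,2,3>
#7 <8,2,3>
R:7↔3 J1 <8,3,3>
R:4↔5 J1 <8,4,3>
#8 <9,4,3>
P:5↔8 J1 <9,5,3>
P:4↔7 J1 <9,6,3>
C:3↔6 J2 <9,6,4>
3×8 − 2×6 − 1×4 = 8

M = 8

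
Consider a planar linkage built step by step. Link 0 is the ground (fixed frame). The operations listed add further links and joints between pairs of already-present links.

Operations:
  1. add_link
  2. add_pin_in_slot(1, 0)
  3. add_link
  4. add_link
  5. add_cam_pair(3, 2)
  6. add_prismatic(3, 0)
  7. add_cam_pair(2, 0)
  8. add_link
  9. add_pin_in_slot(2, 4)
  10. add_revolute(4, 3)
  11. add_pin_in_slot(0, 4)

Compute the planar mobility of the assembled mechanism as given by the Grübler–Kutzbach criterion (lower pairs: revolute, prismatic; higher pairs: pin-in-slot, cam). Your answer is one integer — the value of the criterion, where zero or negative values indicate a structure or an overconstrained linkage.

L=1 J1=0 J2=0
add link → L=2 J1=0 J2=0
PS@1,0 dof=2 J2 → L=2 J1=0 J2=1
add link → L=3 J1=0 J2=1
add link → L=4 J1=0 J2=1
C@3,2 dof=2 J2 → L=4 J1=0 J2=2
P@3,0 dof=1 J1 → L=4 J1=1 J2=2
C@2,0 dof=2 J2 → L=4 J1=1 J2=3
add link → L=5 J1=1 J2=3
PS@2,4 dof=2 J2 → L=5 J1=1 J2=4
R@4,3 dof=1 J1 → L=5 J1=2 J2=4
PS@0,4 dof=2 J2 → L=5 J1=2 J2=5
M=3(L−1)−2J1−J2=3·4−2·2−5=3

M = 3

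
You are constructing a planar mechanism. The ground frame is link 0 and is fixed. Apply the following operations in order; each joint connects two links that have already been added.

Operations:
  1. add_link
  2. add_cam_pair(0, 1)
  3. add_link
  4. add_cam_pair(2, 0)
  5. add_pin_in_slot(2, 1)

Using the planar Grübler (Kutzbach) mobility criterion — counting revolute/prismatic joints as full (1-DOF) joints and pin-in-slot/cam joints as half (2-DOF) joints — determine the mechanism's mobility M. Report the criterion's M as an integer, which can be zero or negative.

L=1 J1=0 J2=0
add link → L=2 J1=0 J2=0
C@0,1 dof=2 J2 → L=2 J1=0 J2=1
add link → L=3 J1=0 J2=1
C@2,0 dof=2 J2 → L=3 J1=0 J2=2
PS@2,1 dof=2 J2 → L=3 J1=0 J2=3
M=3(L−1)−2J1−J2=3·2−2·0−3=3

M = 3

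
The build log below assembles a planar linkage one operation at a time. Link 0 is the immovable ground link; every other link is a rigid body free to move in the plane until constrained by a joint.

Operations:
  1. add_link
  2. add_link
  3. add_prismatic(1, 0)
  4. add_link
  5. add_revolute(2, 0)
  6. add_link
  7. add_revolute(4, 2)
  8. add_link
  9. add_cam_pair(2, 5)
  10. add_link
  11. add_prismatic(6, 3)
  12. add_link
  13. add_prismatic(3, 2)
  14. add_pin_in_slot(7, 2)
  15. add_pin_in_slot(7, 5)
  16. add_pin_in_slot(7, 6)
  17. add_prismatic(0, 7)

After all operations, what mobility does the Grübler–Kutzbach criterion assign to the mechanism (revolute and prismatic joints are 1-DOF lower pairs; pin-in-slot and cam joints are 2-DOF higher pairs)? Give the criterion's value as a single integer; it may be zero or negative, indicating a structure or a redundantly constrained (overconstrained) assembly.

(L,J1,J2)=(1,0,0); link0 fixed
link1: (2,0,0)
link2: (3,0,0)
P 1-0 [J1]: (3,1,0)
link3: (4,1,0)
R 2-0 [J1]: (4,2,0)
link4: (5,2,0)
R 4-2 [J1]: (5,3,0)
link5: (6,3,0)
C 2-5 [J2]: (6,3,1)
link6: (7,3,1)
P 6-3 [J1]: (7,4,1)
link7: (8,4,1)
P 3-2 [J1]: (8,5,1)
PS 7-2 [J2]: (8,5,2)
PS 7-5 [J2]: (8,5,3)
PS 7-6 [J2]: (8,5,4)
P 0-7 [J1]: (8,6,4)
Grübler: 3·7 − 2·6 − 4 = 5

M = 5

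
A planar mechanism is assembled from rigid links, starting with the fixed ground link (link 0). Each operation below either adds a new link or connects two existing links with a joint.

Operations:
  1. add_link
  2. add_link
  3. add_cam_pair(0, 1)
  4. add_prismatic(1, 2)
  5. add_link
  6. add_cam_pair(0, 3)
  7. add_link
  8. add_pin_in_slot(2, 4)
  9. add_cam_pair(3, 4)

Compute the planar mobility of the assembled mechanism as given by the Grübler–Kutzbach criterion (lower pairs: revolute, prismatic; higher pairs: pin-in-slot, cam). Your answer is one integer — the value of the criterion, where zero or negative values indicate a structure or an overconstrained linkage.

L=1 J1=0 J2=0
add link → L=2 J1=0 J2=0
add link → L=3 J1=0 J2=0
C@0,1 dof=2 J2 → L=3 J1=0 J2=1
P@1,2 dof=1 J1 → L=3 J1=1 J2=1
add link → L=4 J1=1 J2=1
C@0,3 dof=2 J2 → L=4 J1=1 J2=2
add link → L=5 J1=1 J2=2
PS@2,4 dof=2 J2 → L=5 J1=1 J2=3
C@3,4 dof=2 J2 → L=5 J1=1 J2=4
M=3(L−1)−2J1−J2=3·4−2·1−4=6

M = 6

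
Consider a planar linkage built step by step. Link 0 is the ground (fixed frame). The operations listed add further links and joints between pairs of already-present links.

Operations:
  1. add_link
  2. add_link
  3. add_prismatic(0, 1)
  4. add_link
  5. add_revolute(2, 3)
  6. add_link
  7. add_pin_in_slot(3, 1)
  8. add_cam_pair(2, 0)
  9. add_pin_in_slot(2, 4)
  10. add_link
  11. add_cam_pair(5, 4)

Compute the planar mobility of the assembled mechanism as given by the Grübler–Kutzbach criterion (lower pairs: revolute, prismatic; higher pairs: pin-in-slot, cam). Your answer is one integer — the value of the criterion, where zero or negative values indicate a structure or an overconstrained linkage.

[1;0;0] (link 0 is ground)
L+ [2;0;0]
L+ [3;0;0]
P(0,1)∈J1 [3;1;0]
L+ [4;1;0]
R(2,3)∈J1 [4;2;0]
L+ [5;2;0]
PS(3,1)∈J2 [5;2;1]
C(2,0)∈J2 [5;2;2]
PS(2,4)∈J2 [5;2;3]
L+ [6;2;3]
C(5,4)∈J2 [6;2;4]
mobility = 15 − 4 − 4 = 7

M = 7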